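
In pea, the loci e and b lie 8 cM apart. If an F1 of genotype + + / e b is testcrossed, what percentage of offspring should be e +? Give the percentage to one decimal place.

4.0%

A map distance of 8 cM corresponds to a recombination frequency of 0.080.
The F1 is + + / e b, so e + is a recombinant gamete class with expected frequency r/2 = 0.080/2 = 0.0400.
That is 0.0400 = 4.0% of the progeny.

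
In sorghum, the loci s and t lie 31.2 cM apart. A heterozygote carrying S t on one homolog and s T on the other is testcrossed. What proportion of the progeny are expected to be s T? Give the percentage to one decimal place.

34.4%

A map distance of 31.2 cM corresponds to a recombination frequency of 0.312.
The F1 is S t / s T, so s T is a parental gamete class with expected frequency (1 − r)/2 = 0.688/2 = 0.3440.
That is 0.3440 = 34.4% of the progeny.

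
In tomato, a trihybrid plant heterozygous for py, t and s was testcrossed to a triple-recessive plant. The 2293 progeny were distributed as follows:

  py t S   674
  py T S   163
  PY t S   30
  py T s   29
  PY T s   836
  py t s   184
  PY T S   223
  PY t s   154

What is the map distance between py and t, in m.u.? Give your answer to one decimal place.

16.4 m.u.

The two most frequent reciprocal classes, PY T s and py t S, are the parental types, so the F1 was PY T s / py t S.
The two rarest classes, py T s and PY t S, are the double crossovers. Comparing them with the parentals, only the py allele has switched, so py is the middle locus and the order is s – py – t.
Crossovers in the py–t interval produce the single-crossover classes PY t s and py T S (154 + 163 = 317) plus the double crossovers (59).
RF(py–t) = (317 + 59) / 2293 = 376/2293 = 0.1640 → 16.4 m.u.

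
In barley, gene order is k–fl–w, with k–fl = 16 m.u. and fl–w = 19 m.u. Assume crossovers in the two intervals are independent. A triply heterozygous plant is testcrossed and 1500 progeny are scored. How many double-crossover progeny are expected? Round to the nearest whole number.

Map distances give recombination frequencies of 0.160 and 0.190 for the two intervals.
With no interference, expected double-crossover frequency = 0.160 × 0.190 = 0.03040.
Expected number = 0.03040 × 1500 = 45.60 ≈ 46.

46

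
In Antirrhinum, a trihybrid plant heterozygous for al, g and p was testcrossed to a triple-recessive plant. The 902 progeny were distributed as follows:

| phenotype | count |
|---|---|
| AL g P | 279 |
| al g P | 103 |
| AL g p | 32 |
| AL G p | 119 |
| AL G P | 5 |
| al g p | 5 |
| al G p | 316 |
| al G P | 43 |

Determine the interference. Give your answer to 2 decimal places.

The two most frequent reciprocal classes, AL g P and al G p, are the parental types, so the F1 was AL g P / al G p.
The two rarest classes, AL G P and al g p, are the double crossovers. Comparing them with the parentals, only the g allele has switched, so g is the middle locus and the order is p – g – al.
p–g: (75 + 10)/902 = 0.0942; g–al: (222 + 10)/902 = 0.2572.
Expected DCO frequency = 0.0942 × 0.2572 ≈ 0.02423; observed = 10/902 ≈ 0.01109.
Coefficient of coincidence = 0.01109/0.02423 ≈ 0.46; interference = 1 − 0.46 = 0.54.

0.54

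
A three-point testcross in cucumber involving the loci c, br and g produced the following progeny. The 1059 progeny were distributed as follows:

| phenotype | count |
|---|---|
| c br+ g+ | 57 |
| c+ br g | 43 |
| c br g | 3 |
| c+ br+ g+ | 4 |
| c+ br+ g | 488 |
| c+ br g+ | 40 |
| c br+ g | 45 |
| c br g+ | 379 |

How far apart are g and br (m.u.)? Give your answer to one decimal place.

The two most frequent reciprocal classes, c+ br+ g and c br g+, are the parental types, so the F1 was c+ br+ g / c br g+.
The two rarest classes, c+ br+ g+ and c br g, are the double crossovers. Comparing them with the parentals, only the g allele has switched, so g is the middle locus and the order is br – g – c.
Crossovers in the br–g interval produce the single-crossover classes c+ br g and c br+ g+ (43 + 57 = 100) plus the double crossovers (7).
RF(br–g) = (100 + 7) / 1059 = 107/1059 = 0.1010 → 10.1 m.u.

10.1 m.u.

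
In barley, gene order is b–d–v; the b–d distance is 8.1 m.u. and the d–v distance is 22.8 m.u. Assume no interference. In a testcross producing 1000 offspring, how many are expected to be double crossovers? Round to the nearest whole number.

Map distances give recombination frequencies of 0.081 and 0.228 for the two intervals.
With no interference, expected double-crossover frequency = 0.081 × 0.228 = 0.01847.
Expected number = 0.01847 × 1000 = 18.47 ≈ 18.

18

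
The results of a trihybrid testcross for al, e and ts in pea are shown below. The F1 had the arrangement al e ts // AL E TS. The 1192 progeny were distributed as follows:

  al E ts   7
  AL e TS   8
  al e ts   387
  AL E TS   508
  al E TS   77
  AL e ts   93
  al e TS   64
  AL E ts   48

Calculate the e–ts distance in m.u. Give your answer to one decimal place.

The two rarest classes, al E ts and AL e TS, are the double crossovers. Comparing them with the parentals, only the e allele has switched, so e is the middle locus and the order is al – e – ts.
Crossovers in the e–ts interval produce the single-crossover classes al e TS and AL E ts (64 + 48 = 112) plus the double crossovers (15).
RF(e–ts) = (112 + 15) / 1192 = 127/1192 = 0.1065 → 10.7 m.u.

10.7 m.u.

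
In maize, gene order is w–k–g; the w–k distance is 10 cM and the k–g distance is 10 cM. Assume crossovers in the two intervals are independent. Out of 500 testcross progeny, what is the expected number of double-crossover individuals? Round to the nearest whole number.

5

Map distances give recombination frequencies of 0.100 and 0.100 for the two intervals.
With no interference, expected double-crossover frequency = 0.100 × 0.100 = 0.01000.
Expected number = 0.01000 × 500 = 5.00 ≈ 5.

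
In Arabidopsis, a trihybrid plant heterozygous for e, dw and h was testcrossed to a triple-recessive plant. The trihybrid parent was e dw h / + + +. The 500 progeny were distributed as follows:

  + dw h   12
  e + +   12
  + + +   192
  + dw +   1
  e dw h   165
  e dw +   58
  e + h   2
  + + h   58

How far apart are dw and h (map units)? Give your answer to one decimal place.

The two rarest classes, e + h and + dw +, are the double crossovers. Comparing them with the parentals, only the dw allele has switched, so dw is the middle locus and the order is e – dw – h.
Crossovers in the dw–h interval produce the single-crossover classes e dw + and + + h (58 + 58 = 116) plus the double crossovers (3).
RF(dw–h) = (116 + 3) / 500 = 119/500 = 0.2380 → 23.8 map units.

23.8 map units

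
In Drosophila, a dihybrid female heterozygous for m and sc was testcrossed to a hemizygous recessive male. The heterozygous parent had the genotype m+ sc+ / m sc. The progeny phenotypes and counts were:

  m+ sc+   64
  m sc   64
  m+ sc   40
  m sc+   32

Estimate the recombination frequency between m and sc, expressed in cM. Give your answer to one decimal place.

The recombinant classes are m+ sc and m sc+: 40 + 32 = 72.
Recombination frequency = 72/200 = 0.3600 ≈ 36.0%, i.e. 36.0 cM.

36.0 cM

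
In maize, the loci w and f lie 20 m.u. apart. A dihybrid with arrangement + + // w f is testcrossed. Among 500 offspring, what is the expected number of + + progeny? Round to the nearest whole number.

A map distance of 20 m.u. corresponds to a recombination frequency of 0.200.
The F1 is + + / w f, so + + is a parental gamete class with expected frequency (1 − r)/2 = 0.800/2 = 0.4000.
Expected number = 0.4000 × 500 = 200.00 ≈ 200.

200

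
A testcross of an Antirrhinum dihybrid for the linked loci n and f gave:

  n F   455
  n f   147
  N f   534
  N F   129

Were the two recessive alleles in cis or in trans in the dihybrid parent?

The two most frequent classes are N f (534) and n F (455); these are the parental (non-recombinant) types.
So the F1 carried N f on one chromosome and n F on the other — the recessive alleles are on opposite chromosomes (trans / repulsion).

trans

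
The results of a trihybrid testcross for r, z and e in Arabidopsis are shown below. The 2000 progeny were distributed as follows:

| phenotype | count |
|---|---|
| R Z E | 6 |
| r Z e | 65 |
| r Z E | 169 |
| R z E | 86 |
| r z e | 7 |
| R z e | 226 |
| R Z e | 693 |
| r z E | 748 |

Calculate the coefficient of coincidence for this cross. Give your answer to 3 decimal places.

The two most frequent reciprocal classes, r z E and R Z e, are the parental types, so the F1 was r z E / R Z e.
The two rarest classes, r z e and R Z E, are the double crossovers. Comparing them with the parentals, only the e allele has switched, so e is the middle locus and the order is z – e – r.
z–e: (395 + 13)/2000 = 0.2040; e–r: (151 + 13)/2000 = 0.0820.
Expected DCO frequency = 0.2040 × 0.0820 ≈ 0.01673; observed = 13/2000 ≈ 0.00650.
Coefficient of coincidence = 0.00650/0.01673 ≈ 0.389.

0.389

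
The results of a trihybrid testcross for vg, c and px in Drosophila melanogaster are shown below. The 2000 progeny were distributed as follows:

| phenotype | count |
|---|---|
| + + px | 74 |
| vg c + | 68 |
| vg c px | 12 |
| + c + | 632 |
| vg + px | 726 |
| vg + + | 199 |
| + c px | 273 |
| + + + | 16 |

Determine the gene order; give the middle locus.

c

The two most frequent reciprocal classes, + c + and vg + px, are the parental types, so the F1 was + c + / vg + px.
The two rarest classes, + + + and vg c px, are the double crossovers. Comparing them with the parentals, only the c allele has switched, so c is the middle locus and the order is vg – c – px.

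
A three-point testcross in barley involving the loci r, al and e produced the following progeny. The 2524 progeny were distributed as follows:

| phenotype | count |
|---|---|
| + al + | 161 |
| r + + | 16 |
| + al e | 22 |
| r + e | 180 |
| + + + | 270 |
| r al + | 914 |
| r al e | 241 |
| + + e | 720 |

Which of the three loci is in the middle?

al

The two most frequent reciprocal classes, r al + and + + e, are the parental types, so the F1 was r al + / + + e.
The two rarest classes, r + + and + al e, are the double crossovers. Comparing them with the parentals, only the al allele has switched, so al is the middle locus and the order is r – al – e.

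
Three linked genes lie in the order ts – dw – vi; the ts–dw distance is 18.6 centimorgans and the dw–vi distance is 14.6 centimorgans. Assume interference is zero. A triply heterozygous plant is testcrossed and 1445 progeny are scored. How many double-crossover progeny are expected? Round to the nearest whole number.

39

Map distances give recombination frequencies of 0.186 and 0.146 for the two intervals.
With no interference, expected double-crossover frequency = 0.186 × 0.146 = 0.02716.
Expected number = 0.02716 × 1445 = 39.24 ≈ 39.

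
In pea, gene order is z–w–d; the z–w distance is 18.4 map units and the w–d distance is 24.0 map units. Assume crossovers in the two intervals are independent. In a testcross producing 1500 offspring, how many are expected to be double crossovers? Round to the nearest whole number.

66

Map distances give recombination frequencies of 0.184 and 0.240 for the two intervals.
With no interference, expected double-crossover frequency = 0.184 × 0.240 = 0.04416.
Expected number = 0.04416 × 1500 = 66.24 ≈ 66.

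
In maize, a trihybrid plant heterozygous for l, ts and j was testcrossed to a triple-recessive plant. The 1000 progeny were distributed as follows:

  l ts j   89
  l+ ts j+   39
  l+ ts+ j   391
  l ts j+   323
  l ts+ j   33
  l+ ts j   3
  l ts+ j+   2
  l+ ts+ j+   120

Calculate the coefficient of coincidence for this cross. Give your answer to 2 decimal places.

The two most frequent reciprocal classes, l+ ts+ j and l ts j+, are the parental types, so the F1 was l+ ts+ j / l ts j+.
The two rarest classes, l+ ts j and l ts+ j+, are the double crossovers. Comparing them with the parentals, only the ts allele has switched, so ts is the middle locus and the order is l – ts – j.
l–ts: (72 + 5)/1000 = 0.0770; ts–j: (209 + 5)/1000 = 0.2140.
Expected DCO frequency = 0.0770 × 0.2140 ≈ 0.01648; observed = 5/1000 ≈ 0.00500.
Coefficient of coincidence = 0.00500/0.01648 ≈ 0.30.

0.30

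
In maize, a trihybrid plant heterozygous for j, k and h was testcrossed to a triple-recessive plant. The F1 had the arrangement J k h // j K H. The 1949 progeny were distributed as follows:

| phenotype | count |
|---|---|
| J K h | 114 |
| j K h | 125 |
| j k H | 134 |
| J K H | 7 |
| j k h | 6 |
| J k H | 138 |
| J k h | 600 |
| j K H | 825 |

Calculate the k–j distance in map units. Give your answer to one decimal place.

13.4 map units

The two rarest classes, j k h and J K H, are the double crossovers. Comparing them with the parentals, only the j allele has switched, so j is the middle locus and the order is k – j – h.
Crossovers in the k–j interval produce the single-crossover classes J K h and j k H (114 + 134 = 248) plus the double crossovers (13).
RF(k–j) = (248 + 13) / 1949 = 261/1949 = 0.1339 → 13.4 map units.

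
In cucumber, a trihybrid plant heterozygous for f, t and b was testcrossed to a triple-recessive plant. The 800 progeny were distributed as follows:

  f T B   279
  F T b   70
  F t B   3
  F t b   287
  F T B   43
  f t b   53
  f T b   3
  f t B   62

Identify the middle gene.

b

The two most frequent reciprocal classes, f T B and F t b, are the parental types, so the F1 was f T B / F t b.
The two rarest classes, f T b and F t B, are the double crossovers. Comparing them with the parentals, only the b allele has switched, so b is the middle locus and the order is f – b – t.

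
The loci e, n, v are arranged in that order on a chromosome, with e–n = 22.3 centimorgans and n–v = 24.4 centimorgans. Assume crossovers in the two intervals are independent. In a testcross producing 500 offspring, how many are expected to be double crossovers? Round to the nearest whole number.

27

Map distances give recombination frequencies of 0.223 and 0.244 for the two intervals.
With no interference, expected double-crossover frequency = 0.223 × 0.244 = 0.05441.
Expected number = 0.05441 × 500 = 27.21 ≈ 27.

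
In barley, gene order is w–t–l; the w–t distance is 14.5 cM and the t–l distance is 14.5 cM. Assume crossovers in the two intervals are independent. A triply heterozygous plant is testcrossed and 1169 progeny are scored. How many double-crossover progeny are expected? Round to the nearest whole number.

25

Map distances give recombination frequencies of 0.145 and 0.145 for the two intervals.
With no interference, expected double-crossover frequency = 0.145 × 0.145 = 0.02102.
Expected number = 0.02102 × 1169 = 24.58 ≈ 25.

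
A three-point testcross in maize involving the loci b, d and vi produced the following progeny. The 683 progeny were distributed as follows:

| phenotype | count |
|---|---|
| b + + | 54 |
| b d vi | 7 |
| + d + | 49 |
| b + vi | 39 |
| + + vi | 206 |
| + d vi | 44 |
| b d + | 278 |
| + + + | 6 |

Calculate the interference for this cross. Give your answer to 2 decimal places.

0.21

The two most frequent reciprocal classes, b d + and + + vi, are the parental types, so the F1 was b d + / + + vi.
The two rarest classes, b d vi and + + +, are the double crossovers. Comparing them with the parentals, only the vi allele has switched, so vi is the middle locus and the order is b – vi – d.
b–vi: (88 + 13)/683 = 0.1479; vi–d: (98 + 13)/683 = 0.1625.
Expected DCO frequency = 0.1479 × 0.1625 ≈ 0.02403; observed = 13/683 ≈ 0.01903.
Coefficient of coincidence = 0.01903/0.02403 ≈ 0.79; interference = 1 − 0.79 = 0.21.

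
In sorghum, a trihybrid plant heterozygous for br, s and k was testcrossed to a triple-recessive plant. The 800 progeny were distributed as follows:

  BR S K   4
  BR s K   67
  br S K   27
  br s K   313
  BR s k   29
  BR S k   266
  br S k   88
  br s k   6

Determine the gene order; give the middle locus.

The two most frequent reciprocal classes, BR S k and br s K, are the parental types, so the F1 was BR S k / br s K.
The two rarest classes, BR S K and br s k, are the double crossovers. Comparing them with the parentals, only the k allele has switched, so k is the middle locus and the order is br – k – s.

k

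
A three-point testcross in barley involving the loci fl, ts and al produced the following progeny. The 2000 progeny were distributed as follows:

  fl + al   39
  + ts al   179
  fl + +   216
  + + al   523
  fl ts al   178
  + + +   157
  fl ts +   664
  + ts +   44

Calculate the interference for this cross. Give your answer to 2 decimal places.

0.17

The two most frequent reciprocal classes, fl ts + and + + al, are the parental types, so the F1 was fl ts + / + + al.
The two rarest classes, + ts + and fl + al, are the double crossovers. Comparing them with the parentals, only the fl allele has switched, so fl is the middle locus and the order is ts – fl – al.
ts–fl: (395 + 83)/2000 = 0.2390; fl–al: (335 + 83)/2000 = 0.2090.
Expected DCO frequency = 0.2390 × 0.2090 ≈ 0.04995; observed = 83/2000 ≈ 0.04150.
Coefficient of coincidence = 0.04150/0.04995 ≈ 0.83; interference = 1 − 0.83 = 0.17.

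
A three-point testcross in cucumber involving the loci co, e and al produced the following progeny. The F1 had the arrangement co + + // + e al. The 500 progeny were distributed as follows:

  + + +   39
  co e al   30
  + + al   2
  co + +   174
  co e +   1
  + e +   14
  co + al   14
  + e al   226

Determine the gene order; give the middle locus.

e

The two rarest classes, co e + and + + al, are the double crossovers. Comparing them with the parentals, only the e allele has switched, so e is the middle locus and the order is al – e – co.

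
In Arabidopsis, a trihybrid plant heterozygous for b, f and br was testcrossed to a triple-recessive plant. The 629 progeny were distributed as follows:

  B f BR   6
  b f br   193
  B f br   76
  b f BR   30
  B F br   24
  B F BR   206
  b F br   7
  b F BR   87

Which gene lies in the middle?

The two most frequent reciprocal classes, B F BR and b f br, are the parental types, so the F1 was B F BR / b f br.
The two rarest classes, B f BR and b F br, are the double crossovers. Comparing them with the parentals, only the f allele has switched, so f is the middle locus and the order is b – f – br.

f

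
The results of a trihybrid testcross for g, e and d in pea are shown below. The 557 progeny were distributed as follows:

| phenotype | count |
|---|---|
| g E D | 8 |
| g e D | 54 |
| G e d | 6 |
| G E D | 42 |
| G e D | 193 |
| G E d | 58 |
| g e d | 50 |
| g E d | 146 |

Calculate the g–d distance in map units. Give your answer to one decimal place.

The two most frequent reciprocal classes, g E d and G e D, are the parental types, so the F1 was g E d / G e D.
The two rarest classes, g E D and G e d, are the double crossovers. Comparing them with the parentals, only the d allele has switched, so d is the middle locus and the order is e – d – g.
Crossovers in the d–g interval produce the single-crossover classes G E d and g e D (58 + 54 = 112) plus the double crossovers (14).
RF(d–g) = (112 + 14) / 557 = 126/557 = 0.2262 → 22.6 map units.

22.6 map units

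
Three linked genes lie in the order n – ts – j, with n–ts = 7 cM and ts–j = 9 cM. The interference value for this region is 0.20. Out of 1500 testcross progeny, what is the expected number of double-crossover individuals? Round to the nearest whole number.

Map distances give recombination frequencies of 0.070 and 0.090 for the two intervals.
With interference 0.20 (so coincidence = 0.80), expected double-crossover frequency = 0.070 × 0.090 × 0.80 = 0.00504.
Expected number = 0.00504 × 1500 = 7.56 ≈ 8.

8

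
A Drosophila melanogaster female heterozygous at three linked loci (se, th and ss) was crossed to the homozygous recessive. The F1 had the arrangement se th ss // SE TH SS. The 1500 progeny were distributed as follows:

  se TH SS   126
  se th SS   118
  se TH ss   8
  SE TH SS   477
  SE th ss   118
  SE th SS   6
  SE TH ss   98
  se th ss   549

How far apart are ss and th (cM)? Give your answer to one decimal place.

The two rarest classes, se TH ss and SE th SS, are the double crossovers. Comparing them with the parentals, only the th allele has switched, so th is the middle locus and the order is ss – th – se.
Crossovers in the ss–th interval produce the single-crossover classes se th SS and SE TH ss (118 + 98 = 216) plus the double crossovers (14).
RF(ss–th) = (216 + 14) / 1500 = 230/1500 = 0.1533 → 15.3 cM.

15.3 cM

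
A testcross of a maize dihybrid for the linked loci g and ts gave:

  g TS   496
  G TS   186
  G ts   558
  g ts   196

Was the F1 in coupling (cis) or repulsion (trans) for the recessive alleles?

The two most frequent classes are G ts (558) and g TS (496); these are the parental (non-recombinant) types.
So the F1 carried G ts on one chromosome and g TS on the other — the recessive alleles are on opposite chromosomes (trans / repulsion).

trans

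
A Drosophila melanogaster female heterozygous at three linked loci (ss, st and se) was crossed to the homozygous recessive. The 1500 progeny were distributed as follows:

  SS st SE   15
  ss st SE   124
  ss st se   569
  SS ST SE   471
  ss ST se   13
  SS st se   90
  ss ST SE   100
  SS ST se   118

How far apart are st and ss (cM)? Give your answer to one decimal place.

14.5 cM

The two most frequent reciprocal classes, SS ST SE and ss st se, are the parental types, so the F1 was SS ST SE / ss st se.
The two rarest classes, SS st SE and ss ST se, are the double crossovers. Comparing them with the parentals, only the st allele has switched, so st is the middle locus and the order is se – st – ss.
Crossovers in the st–ss interval produce the single-crossover classes ss ST SE and SS st se (100 + 90 = 190) plus the double crossovers (28).
RF(st–ss) = (190 + 28) / 1500 = 218/1500 = 0.1453 → 14.5 cM.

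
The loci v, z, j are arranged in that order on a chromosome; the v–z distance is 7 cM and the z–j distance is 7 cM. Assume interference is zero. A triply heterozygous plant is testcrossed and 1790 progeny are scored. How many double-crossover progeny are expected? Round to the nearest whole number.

9

Map distances give recombination frequencies of 0.070 and 0.070 for the two intervals.
With no interference, expected double-crossover frequency = 0.070 × 0.070 = 0.00490.
Expected number = 0.00490 × 1790 = 8.77 ≈ 9.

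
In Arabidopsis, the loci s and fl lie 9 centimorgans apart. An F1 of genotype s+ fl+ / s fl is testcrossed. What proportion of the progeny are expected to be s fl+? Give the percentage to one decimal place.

4.5%

A map distance of 9 centimorgans corresponds to a recombination frequency of 0.090.
The F1 is s+ fl+ / s fl, so s fl+ is a recombinant gamete class with expected frequency r/2 = 0.090/2 = 0.0450.
That is 0.0450 = 4.5% of the progeny.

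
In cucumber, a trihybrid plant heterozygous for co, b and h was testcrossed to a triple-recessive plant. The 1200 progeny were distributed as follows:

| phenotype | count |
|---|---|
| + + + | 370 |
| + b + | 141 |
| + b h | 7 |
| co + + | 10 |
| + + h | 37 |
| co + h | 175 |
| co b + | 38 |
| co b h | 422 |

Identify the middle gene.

co

The two most frequent reciprocal classes, co b h and + + +, are the parental types, so the F1 was co b h / + + +.
The two rarest classes, + b h and co + +, are the double crossovers. Comparing them with the parentals, only the co allele has switched, so co is the middle locus and the order is b – co – h.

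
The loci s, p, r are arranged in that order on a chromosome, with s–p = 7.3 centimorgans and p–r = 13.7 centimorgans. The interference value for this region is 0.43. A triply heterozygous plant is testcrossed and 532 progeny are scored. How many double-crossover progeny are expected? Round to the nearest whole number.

Map distances give recombination frequencies of 0.073 and 0.137 for the two intervals.
With interference 0.43 (so coincidence = 0.57), expected double-crossover frequency = 0.073 × 0.137 × 0.57 = 0.00570.
Expected number = 0.00570 × 532 = 3.03 ≈ 3.

3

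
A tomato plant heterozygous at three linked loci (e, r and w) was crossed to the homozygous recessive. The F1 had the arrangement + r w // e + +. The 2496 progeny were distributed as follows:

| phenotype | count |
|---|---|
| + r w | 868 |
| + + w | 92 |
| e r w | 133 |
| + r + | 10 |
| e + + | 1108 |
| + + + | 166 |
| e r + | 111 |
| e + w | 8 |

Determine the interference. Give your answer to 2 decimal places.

0.36

The two rarest classes, + r + and e + w, are the double crossovers. Comparing them with the parentals, only the w allele has switched, so w is the middle locus and the order is e – w – r.
e–w: (299 + 18)/2496 = 0.1270; w–r: (203 + 18)/2496 = 0.0885.
Expected DCO frequency = 0.1270 × 0.0885 ≈ 0.01124; observed = 18/2496 ≈ 0.00721.
Coefficient of coincidence = 0.00721/0.01124 ≈ 0.64; interference = 1 − 0.64 = 0.36.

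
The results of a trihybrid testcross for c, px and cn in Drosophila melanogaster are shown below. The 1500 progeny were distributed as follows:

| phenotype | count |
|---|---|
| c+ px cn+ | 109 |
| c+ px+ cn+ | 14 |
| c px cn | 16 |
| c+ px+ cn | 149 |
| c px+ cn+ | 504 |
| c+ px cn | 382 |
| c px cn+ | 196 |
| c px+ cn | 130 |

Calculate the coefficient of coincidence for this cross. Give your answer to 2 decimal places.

0.45

The two most frequent reciprocal classes, c+ px cn and c px+ cn+, are the parental types, so the F1 was c+ px cn / c px+ cn+.
The two rarest classes, c px cn and c+ px+ cn+, are the double crossovers. Comparing them with the parentals, only the c allele has switched, so c is the middle locus and the order is px – c – cn.
px–c: (345 + 30)/1500 = 0.2500; c–cn: (239 + 30)/1500 = 0.1793.
Expected DCO frequency = 0.2500 × 0.1793 ≈ 0.04482; observed = 30/1500 ≈ 0.02000.
Coefficient of coincidence = 0.02000/0.04482 ≈ 0.45.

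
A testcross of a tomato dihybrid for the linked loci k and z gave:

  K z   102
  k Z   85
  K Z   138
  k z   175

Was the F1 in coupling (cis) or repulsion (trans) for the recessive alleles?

cis

The two most frequent classes are K Z (138) and k z (175); these are the parental (non-recombinant) types.
So the F1 carried K Z on one chromosome and k z on the other — the recessive alleles are on the same chromosome (cis / coupling).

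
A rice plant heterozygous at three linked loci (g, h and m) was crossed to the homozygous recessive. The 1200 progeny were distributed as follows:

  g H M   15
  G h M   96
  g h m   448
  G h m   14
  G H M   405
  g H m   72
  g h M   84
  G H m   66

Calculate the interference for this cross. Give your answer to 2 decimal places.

The two most frequent reciprocal classes, G H M and g h m, are the parental types, so the F1 was G H M / g h m.
The two rarest classes, g H M and G h m, are the double crossovers. Comparing them with the parentals, only the g allele has switched, so g is the middle locus and the order is m – g – h.
m–g: (150 + 29)/1200 = 0.1492; g–h: (168 + 29)/1200 = 0.1642.
Expected DCO frequency = 0.1492 × 0.1642 ≈ 0.02450; observed = 29/1200 ≈ 0.02417.
Coefficient of coincidence = 0.02417/0.02450 ≈ 0.99; interference = 1 − 0.99 = 0.01.

0.01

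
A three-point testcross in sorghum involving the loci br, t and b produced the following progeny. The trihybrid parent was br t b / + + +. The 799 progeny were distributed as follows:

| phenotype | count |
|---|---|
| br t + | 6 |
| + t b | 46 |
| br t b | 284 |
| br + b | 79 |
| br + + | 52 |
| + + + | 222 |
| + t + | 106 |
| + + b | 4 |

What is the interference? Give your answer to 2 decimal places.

0.62

The two rarest classes, br t + and + + b, are the double crossovers. Comparing them with the parentals, only the b allele has switched, so b is the middle locus and the order is br – b – t.
br–b: (98 + 10)/799 = 0.1352; b–t: (185 + 10)/799 = 0.2441.
Expected DCO frequency = 0.1352 × 0.2441 ≈ 0.03300; observed = 10/799 ≈ 0.01252.
Coefficient of coincidence = 0.01252/0.03300 ≈ 0.38; interference = 1 − 0.38 = 0.62.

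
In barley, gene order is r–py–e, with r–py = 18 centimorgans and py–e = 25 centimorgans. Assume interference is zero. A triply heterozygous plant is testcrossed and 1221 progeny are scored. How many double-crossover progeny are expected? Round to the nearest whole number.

55

Map distances give recombination frequencies of 0.180 and 0.250 for the two intervals.
With no interference, expected double-crossover frequency = 0.180 × 0.250 = 0.04500.
Expected number = 0.04500 × 1221 = 54.95 ≈ 55.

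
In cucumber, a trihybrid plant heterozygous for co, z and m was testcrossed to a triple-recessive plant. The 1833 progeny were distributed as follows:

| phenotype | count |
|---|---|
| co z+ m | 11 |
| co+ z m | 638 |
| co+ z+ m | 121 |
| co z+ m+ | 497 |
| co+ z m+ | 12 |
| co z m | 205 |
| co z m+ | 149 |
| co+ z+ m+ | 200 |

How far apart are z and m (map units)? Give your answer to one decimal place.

The two most frequent reciprocal classes, co z+ m+ and co+ z m, are the parental types, so the F1 was co z+ m+ / co+ z m.
The two rarest classes, co z+ m and co+ z m+, are the double crossovers. Comparing them with the parentals, only the m allele has switched, so m is the middle locus and the order is co – m – z.
Crossovers in the m–z interval produce the single-crossover classes co z m+ and co+ z+ m (149 + 121 = 270) plus the double crossovers (23).
RF(m–z) = (270 + 23) / 1833 = 293/1833 = 0.1598 → 16.0 map units.

16.0 map units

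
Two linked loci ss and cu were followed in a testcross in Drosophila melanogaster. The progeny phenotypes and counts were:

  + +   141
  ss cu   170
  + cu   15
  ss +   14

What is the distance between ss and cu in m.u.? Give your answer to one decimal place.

8.5 m.u.

The two most frequent classes, + + (141) and ss cu (170), are the parental types, so the F1 was + + / ss cu.
The recombinant classes are + cu and ss +: 15 + 14 = 29.
Recombination frequency = 29/340 = 0.0853 ≈ 8.5%, i.e. 8.5 m.u.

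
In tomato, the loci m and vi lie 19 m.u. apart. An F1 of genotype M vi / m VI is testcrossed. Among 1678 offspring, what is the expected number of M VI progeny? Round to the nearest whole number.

A map distance of 19 m.u. corresponds to a recombination frequency of 0.190.
The F1 is M vi / m VI, so M VI is a recombinant gamete class with expected frequency r/2 = 0.190/2 = 0.0950.
Expected number = 0.0950 × 1678 = 159.41 ≈ 159.

159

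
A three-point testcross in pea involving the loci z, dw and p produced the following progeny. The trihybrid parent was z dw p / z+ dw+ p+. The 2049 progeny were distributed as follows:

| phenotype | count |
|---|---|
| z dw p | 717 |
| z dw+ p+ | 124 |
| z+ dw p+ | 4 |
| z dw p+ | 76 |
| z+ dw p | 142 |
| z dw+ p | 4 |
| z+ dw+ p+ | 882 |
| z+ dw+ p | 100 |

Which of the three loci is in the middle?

The two rarest classes, z dw+ p and z+ dw p+, are the double crossovers. Comparing them with the parentals, only the dw allele has switched, so dw is the middle locus and the order is p – dw – z.

dw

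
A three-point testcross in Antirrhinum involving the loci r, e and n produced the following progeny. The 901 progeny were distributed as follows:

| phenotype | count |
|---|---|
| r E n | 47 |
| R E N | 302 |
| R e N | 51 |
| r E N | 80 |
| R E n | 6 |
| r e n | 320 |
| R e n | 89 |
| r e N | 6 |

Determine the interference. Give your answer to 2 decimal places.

0.46

The two most frequent reciprocal classes, R E N and r e n, are the parental types, so the F1 was R E N / r e n.
The two rarest classes, R E n and r e N, are the double crossovers. Comparing them with the parentals, only the n allele has switched, so n is the middle locus and the order is r – n – e.
r–n: (169 + 12)/901 = 0.2009; n–e: (98 + 12)/901 = 0.1221.
Expected DCO frequency = 0.2009 × 0.1221 ≈ 0.02453; observed = 12/901 ≈ 0.01332.
Coefficient of coincidence = 0.01332/0.02453 ≈ 0.54; interference = 1 − 0.54 = 0.46.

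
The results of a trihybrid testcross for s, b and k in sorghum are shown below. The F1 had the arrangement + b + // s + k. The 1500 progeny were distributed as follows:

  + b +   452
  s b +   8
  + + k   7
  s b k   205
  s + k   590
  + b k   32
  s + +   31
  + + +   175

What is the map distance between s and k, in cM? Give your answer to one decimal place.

The two rarest classes, s b + and + + k, are the double crossovers. Comparing them with the parentals, only the s allele has switched, so s is the middle locus and the order is k – s – b.
Crossovers in the k–s interval produce the single-crossover classes + b k and s + + (32 + 31 = 63) plus the double crossovers (15).
RF(k–s) = (63 + 15) / 1500 = 78/1500 = 0.0520 → 5.2 cM.

5.2 cM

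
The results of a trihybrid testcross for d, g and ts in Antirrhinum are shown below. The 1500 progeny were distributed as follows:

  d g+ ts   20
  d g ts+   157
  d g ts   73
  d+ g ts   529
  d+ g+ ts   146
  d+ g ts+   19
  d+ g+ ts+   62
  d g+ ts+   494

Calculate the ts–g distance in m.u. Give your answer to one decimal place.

22.8 m.u.

The two most frequent reciprocal classes, d g+ ts+ and d+ g ts, are the parental types, so the F1 was d g+ ts+ / d+ g ts.
The two rarest classes, d g+ ts and d+ g ts+, are the double crossovers. Comparing them with the parentals, only the ts allele has switched, so ts is the middle locus and the order is d – ts – g.
Crossovers in the ts–g interval produce the single-crossover classes d g ts+ and d+ g+ ts (157 + 146 = 303) plus the double crossovers (39).
RF(ts–g) = (303 + 39) / 1500 = 342/1500 = 0.2280 → 22.8 m.u.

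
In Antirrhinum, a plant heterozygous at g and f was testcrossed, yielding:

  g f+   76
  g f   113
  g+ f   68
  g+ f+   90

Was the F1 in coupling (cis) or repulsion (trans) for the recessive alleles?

cis

The two most frequent classes are g+ f+ (90) and g f (113); these are the parental (non-recombinant) types.
So the F1 carried g+ f+ on one chromosome and g f on the other — the recessive alleles are on the same chromosome (cis / coupling).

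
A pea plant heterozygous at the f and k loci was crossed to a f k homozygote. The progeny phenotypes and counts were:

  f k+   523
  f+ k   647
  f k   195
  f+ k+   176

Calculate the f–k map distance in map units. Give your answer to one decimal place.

The two most frequent classes, f+ k (647) and f k+ (523), are the parental types, so the F1 was f+ k / f k+.
The recombinant classes are f+ k+ and f k: 176 + 195 = 371.
Recombination frequency = 371/1541 = 0.2408 ≈ 24.1%, i.e. 24.1 map units.

24.1 map units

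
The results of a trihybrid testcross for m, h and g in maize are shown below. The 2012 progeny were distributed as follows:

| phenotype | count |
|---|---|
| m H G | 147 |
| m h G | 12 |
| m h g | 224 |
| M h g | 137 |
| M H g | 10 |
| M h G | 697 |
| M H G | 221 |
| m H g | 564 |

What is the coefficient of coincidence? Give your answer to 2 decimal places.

The two most frequent reciprocal classes, M h G and m H g, are the parental types, so the F1 was M h G / m H g.
The two rarest classes, m h G and M H g, are the double crossovers. Comparing them with the parentals, only the m allele has switched, so m is the middle locus and the order is g – m – h.
g–m: (284 + 22)/2012 = 0.1521; m–h: (445 + 22)/2012 = 0.2321.
Expected DCO frequency = 0.1521 × 0.2321 ≈ 0.03530; observed = 22/2012 ≈ 0.01093.
Coefficient of coincidence = 0.01093/0.03530 ≈ 0.31.

0.31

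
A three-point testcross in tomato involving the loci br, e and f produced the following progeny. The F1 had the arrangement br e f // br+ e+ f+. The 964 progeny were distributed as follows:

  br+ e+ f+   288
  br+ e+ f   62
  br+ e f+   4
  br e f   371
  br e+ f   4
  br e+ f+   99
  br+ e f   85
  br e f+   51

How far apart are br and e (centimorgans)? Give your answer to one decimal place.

The two rarest classes, br e+ f and br+ e f+, are the double crossovers. Comparing them with the parentals, only the e allele has switched, so e is the middle locus and the order is br – e – f.
Crossovers in the br–e interval produce the single-crossover classes br+ e f and br e+ f+ (85 + 99 = 184) plus the double crossovers (8).
RF(br–e) = (184 + 8) / 964 = 192/964 = 0.1992 → 19.9 centimorgans.

19.9 centimorgans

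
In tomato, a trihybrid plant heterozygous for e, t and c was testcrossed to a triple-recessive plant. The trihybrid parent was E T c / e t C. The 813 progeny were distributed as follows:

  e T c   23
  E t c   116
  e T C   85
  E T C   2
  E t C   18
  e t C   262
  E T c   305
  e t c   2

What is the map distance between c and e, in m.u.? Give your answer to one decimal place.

5.5 m.u.

The two rarest classes, E T C and e t c, are the double crossovers. Comparing them with the parentals, only the c allele has switched, so c is the middle locus and the order is e – c – t.
Crossovers in the e–c interval produce the single-crossover classes e T c and E t C (23 + 18 = 41) plus the double crossovers (4).
RF(e–c) = (41 + 4) / 813 = 45/813 = 0.0554 → 5.5 m.u.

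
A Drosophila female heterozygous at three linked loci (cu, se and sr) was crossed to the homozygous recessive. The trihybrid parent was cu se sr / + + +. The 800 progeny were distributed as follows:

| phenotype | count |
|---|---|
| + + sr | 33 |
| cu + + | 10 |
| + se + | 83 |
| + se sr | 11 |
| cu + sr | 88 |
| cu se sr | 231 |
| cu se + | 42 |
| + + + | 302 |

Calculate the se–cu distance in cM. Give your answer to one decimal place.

The two rarest classes, + se sr and cu + +, are the double crossovers. Comparing them with the parentals, only the cu allele has switched, so cu is the middle locus and the order is sr – cu – se.
Crossovers in the cu–se interval produce the single-crossover classes cu + sr and + se + (88 + 83 = 171) plus the double crossovers (21).
RF(cu–se) = (171 + 21) / 800 = 192/800 = 0.2400 → 24.0 cM.

24.0 cM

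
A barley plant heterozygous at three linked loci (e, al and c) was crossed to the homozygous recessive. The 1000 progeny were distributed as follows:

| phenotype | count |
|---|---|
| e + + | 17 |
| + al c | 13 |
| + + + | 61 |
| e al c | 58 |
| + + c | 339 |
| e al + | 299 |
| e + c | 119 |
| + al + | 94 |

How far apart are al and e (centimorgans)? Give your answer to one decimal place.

24.3 centimorgans

The two most frequent reciprocal classes, + + c and e al +, are the parental types, so the F1 was + + c / e al +.
The two rarest classes, + al c and e + +, are the double crossovers. Comparing them with the parentals, only the al allele has switched, so al is the middle locus and the order is c – al – e.
Crossovers in the al–e interval produce the single-crossover classes e + c and + al + (119 + 94 = 213) plus the double crossovers (30).
RF(al–e) = (213 + 30) / 1000 = 243/1000 = 0.2430 → 24.3 centimorgans.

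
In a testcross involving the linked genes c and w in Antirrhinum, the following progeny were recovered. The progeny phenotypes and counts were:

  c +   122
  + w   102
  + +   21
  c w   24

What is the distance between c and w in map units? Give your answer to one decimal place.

16.7 map units

The two most frequent classes, + w (102) and c + (122), are the parental types, so the F1 was + w / c +.
The recombinant classes are + + and c w: 21 + 24 = 45.
Recombination frequency = 45/269 = 0.1673 ≈ 16.7%, i.e. 16.7 map units.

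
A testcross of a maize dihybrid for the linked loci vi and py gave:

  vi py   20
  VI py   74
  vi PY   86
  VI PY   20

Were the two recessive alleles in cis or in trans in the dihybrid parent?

The two most frequent classes are VI py (74) and vi PY (86); these are the parental (non-recombinant) types.
So the F1 carried VI py on one chromosome and vi PY on the other — the recessive alleles are on opposite chromosomes (trans / repulsion).

trans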